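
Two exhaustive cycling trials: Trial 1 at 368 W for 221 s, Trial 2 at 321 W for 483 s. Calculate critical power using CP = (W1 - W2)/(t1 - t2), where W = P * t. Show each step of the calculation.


W1 = 368 * 221 = 81328 J
W2 = 321 * 483 = 155043 J
CP = (81328 - 155043) / (221 - 483)
= -73715 / -262
= 281.35 W

281.35 W


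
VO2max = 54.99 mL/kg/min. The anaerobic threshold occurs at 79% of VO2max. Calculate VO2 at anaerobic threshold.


AT fraction = 79 / 100 = 0.79
AT VO2 = 54.99 * 0.79
= 43.44 mL/kg/min

43.44 mL/kg/min


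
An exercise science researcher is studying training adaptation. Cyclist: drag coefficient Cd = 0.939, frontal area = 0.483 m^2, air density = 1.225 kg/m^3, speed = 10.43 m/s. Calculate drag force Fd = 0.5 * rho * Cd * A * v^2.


v^2 = 10.43^2 = 108.7849
Fd = 0.5 * 1.225 * 0.939 * 0.483 * 108.7849
= 30.22 N

30.22 N


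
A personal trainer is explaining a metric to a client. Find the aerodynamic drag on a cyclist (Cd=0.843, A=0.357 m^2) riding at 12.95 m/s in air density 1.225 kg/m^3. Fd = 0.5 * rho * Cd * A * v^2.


Fd = 0.5 * 1.225 * 0.843 * 0.357 * 12.95^2
= 0.5 * 1.225 * 0.843 * 0.357 * 167.7025
= 30.913 N

30.913 N


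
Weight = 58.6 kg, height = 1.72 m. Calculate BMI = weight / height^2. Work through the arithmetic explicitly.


height^2 = 1.72^2 = 2.9584
BMI = 58.6 / 2.9584 = 19.81 kg/m^2

19.81 kg/m^2


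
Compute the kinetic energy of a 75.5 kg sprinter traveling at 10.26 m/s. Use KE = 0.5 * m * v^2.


Velocity squared = 105.2676
KE = 0.5 * 75.5 * 105.2676 = 3973.85 J

3973.85 J


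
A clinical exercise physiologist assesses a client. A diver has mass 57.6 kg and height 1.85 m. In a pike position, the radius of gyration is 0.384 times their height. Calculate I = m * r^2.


r = 0.384 * 1.85 = 0.7104 m
I = m * r^2 = 57.6 * 0.504668 = 29.069 kg*m^2

29.069 kg*m^2


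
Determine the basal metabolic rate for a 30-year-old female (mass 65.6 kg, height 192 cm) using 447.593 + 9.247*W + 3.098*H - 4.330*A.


BMR = 447.593 + 9.247*65.6 + 3.098*192 - 4.330*30
= 1519.11 kcal/day

1519.11 kcal/day


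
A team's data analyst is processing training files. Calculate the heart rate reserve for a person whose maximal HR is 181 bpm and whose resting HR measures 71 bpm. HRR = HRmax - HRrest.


HRmax = 181 bpm
HRrest = 71 bpm
HRR = 181 - 71 = 110 bpm

110 bpm


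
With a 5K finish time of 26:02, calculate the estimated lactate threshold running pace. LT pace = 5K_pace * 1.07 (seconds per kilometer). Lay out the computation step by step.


Race duration = 1562 s for 5 km
Average pace = 1562 / 5 = 312.4 s/km
LT pace = 312.4 * 1.07
= 334.27 s/km

334.27 s/km


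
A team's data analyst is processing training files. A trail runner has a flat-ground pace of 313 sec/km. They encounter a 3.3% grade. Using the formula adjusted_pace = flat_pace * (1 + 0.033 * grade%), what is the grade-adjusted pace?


Grade factor = 1 + 0.033 * 3.3 = 1.1089
Adjusted = 313 * 1.1089 = 347.09 sec/km

347.09 s/km


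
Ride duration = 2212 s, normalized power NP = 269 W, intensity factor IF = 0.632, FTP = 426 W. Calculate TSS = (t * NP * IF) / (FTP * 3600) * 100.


Numerator = 2212 * 269 * 0.632 = 376057.696
Denominator = 426 * 3600 = 1533600
TSS = 376057.696 / 1533600 * 100
= 24.52

24.52 TSS


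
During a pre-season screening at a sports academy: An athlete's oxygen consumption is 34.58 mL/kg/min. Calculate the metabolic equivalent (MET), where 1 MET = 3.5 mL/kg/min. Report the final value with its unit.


MET = VO2 / 3.5
= 34.58 / 3.5
= 9.88 METs

9.88 METs


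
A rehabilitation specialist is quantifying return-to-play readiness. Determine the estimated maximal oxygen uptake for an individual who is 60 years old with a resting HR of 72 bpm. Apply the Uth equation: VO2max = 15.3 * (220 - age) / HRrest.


HRmax = 220 - 60 = 160
VO2max = 15.3 * (160 / 72)
= 15.3 * 2.2222
= 34.0 mL/kg/min

34.0 mL/kg/min


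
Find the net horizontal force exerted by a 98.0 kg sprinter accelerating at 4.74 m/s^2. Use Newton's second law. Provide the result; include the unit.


Newton's second law: F = m * a
F = 98.0 * 4.74 = 464.52 N

464.52 N


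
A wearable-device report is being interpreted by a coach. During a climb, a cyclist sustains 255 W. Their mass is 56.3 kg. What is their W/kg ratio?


Power-to-weight = 255 W / 56.3 kg
= 4.529 W/kg

4.529 W/kg


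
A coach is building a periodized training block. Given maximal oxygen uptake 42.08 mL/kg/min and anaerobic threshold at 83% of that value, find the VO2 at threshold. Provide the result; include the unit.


Percentage as decimal = 0.83
VO2 at AT = 42.08 * 0.83 = 34.93 mL/kg/min

34.93 mL/kg/min


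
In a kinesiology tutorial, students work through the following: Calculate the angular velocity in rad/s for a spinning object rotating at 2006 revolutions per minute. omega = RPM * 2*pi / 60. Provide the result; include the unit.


omega = RPM * 2*pi / 60
= 2006 * 6.28318531 / 60
= 210.068 rad/s

210.068 rad/s


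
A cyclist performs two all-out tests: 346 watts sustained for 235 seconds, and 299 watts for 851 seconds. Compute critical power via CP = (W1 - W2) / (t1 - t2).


W1 = P1 * t1 = 346 * 235 = 81310 J
W2 = P2 * t2 = 299 * 851 = 254449 J
CP = (81310 - 254449) / (235 - 851)
= 281.07 W

281.07 W


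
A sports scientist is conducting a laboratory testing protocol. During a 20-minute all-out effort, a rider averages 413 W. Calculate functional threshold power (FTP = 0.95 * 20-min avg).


FTP = 0.95 * 413
= 392.35 W

392.35 W


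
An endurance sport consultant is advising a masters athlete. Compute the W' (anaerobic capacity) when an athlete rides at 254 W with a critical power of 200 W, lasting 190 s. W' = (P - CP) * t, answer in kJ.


Above-CP power = 54 W
Duration = 190 s
W' = 54 * 190 = 10260 J
Convert: 10260 / 1000 = 10.26 kJ

10.26 kJ


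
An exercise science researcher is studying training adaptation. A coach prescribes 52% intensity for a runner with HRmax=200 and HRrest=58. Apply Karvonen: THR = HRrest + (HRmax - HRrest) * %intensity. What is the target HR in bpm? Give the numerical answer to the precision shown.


Heart rate reserve = 200 - 58 = 142
Intensity fraction = 52 / 100 = 0.52
THR = 58 + 142 * 0.52 = 131.84 bpm

131.84 bpm


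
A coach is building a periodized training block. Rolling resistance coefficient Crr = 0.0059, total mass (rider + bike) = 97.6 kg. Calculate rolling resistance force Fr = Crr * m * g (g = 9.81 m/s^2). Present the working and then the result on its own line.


Fr = Crr * m * g
= 0.0059 * 97.6 * 9.81
= 5.649 N

5.649 N


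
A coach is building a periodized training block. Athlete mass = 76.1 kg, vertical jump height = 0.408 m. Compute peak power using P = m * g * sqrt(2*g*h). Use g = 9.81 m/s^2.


sqrt(2 * 9.81 * 0.408) = sqrt(8.00496) = 2.829304 m/s
P = 76.1 * 9.81 * 2.829304
= 2112.19 W

2112.19 W


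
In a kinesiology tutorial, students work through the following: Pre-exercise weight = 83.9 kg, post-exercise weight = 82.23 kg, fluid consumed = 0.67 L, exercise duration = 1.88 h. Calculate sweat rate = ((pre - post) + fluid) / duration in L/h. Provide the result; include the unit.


Weight loss = 83.9 - 82.23 = 1.67 kg (approx L)
Total sweat = 1.67 + 0.67 = 2.34 L
Sweat rate = 2.34 / 1.88 = 1.245 L/h

1.245 L/h


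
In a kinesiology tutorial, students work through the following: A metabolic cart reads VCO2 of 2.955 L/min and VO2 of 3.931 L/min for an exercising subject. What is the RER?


RER = VCO2 / VO2 = 2.955 / 3.931 = 0.7517

0.7517


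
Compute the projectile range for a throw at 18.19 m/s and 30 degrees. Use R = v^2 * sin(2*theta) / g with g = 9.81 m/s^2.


Two times the angle = 60 degrees
sin(60) = 0.866025
R = 330.8761 * 0.866025 / 9.81 = 29.21 m

29.21 m


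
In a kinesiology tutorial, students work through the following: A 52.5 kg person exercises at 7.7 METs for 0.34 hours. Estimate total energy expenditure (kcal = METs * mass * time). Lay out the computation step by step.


Energy = METs * mass(kg) * time(h)
= 7.7 * 52.5 * 0.34
= 137.45 kcal

137.45 kcal


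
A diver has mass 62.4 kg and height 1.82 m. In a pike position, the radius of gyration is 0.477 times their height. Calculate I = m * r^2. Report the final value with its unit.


r = 0.477 * 1.82 = 0.86814 m
I = m * r^2 = 62.4 * 0.753667 = 47.029 kg*m^2

47.029 kg*m^2


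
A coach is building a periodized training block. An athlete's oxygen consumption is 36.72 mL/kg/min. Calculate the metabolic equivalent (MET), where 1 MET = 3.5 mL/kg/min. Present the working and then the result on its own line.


MET = VO2 / 3.5
= 36.72 / 3.5
= 10.49 METs

10.49 METs


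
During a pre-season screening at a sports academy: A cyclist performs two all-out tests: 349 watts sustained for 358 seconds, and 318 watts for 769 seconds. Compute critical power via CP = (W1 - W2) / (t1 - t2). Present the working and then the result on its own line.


W1 = P1 * t1 = 349 * 358 = 124942 J
W2 = P2 * t2 = 318 * 769 = 244542 J
CP = (124942 - 244542) / (358 - 769)
= 291.0 W

291.0 W


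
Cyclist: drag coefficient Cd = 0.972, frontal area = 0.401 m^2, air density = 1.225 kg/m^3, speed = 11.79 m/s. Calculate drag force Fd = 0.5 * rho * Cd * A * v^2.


v^2 = 11.79^2 = 139.0041
Fd = 0.5 * 1.225 * 0.972 * 0.401 * 139.0041
= 33.185 N

33.185 N


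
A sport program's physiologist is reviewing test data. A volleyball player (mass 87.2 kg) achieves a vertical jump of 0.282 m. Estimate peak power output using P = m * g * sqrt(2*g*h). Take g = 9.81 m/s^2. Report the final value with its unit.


2 * g * h = 2 * 9.81 * 0.282 = 5.53284
sqrt(5.53284) = 2.352199 m/s
P = 87.2 * 9.81 * 2.352199 = 2012.15 W

2012.15 W


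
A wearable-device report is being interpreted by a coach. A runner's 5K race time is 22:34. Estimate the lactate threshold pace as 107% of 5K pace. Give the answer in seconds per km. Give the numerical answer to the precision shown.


Total race time = 22*60 + 34 = 1354 seconds
5K pace = 1354 / 5 = 270.8 sec/km
LT pace = 270.8 * 1.07 = 289.76 sec/km

289.76 s/km


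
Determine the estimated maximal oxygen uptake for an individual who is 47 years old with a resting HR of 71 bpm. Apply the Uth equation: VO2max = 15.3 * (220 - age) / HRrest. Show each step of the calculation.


HRmax = 220 - 47 = 173
VO2max = 15.3 * (173 / 71)
= 15.3 * 2.4366
= 37.28 mL/kg/min

37.28 mL/kg/min


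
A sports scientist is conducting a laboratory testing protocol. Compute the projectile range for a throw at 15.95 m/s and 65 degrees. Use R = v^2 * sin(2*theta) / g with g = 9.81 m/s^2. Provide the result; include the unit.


Two times the angle = 130 degrees
sin(130) = 0.766044
R = 254.4025 * 0.766044 / 9.81 = 19.866 m

19.866 m


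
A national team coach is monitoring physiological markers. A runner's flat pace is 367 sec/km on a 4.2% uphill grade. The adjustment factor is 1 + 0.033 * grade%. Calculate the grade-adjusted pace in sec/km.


Factor = 1 + 0.033 * 4.2 = 1.1386
Adjusted pace = 367 * 1.1386
= 417.87 sec/km

417.87 s/km


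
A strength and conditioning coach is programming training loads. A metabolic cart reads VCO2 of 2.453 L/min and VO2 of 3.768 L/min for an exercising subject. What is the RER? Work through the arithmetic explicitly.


RER = VCO2 / VO2 = 2.453 / 3.768 = 0.651

0.651


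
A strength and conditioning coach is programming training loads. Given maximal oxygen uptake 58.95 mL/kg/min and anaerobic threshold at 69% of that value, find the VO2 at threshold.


Percentage as decimal = 0.69
VO2 at AT = 58.95 * 0.69 = 40.68 mL/kg/min

40.68 mL/kg/min


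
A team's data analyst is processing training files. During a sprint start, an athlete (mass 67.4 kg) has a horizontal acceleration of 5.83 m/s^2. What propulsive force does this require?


Propulsive force = mass * acceleration
= 67.4 kg * 5.83 m/s^2
= 392.94 N

392.94 N


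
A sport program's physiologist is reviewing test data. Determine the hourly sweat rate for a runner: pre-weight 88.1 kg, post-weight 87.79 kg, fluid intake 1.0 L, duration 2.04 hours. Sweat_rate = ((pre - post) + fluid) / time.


Mass lost = 88.1 - 87.79 = 0.31 kg
Add fluid consumed: 0.31 + 1.0 = 1.31 L total sweat
Sweat rate = 1.31 / 2.04 = 0.642 L/h

0.642 L/h


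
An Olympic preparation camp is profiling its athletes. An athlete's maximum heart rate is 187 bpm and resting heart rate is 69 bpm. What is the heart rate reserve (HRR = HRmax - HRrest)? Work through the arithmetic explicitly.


HRR = HRmax - HRrest
= 187 - 69
= 118 bpm

118 bpm


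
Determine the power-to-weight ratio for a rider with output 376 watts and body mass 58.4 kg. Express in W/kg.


P/W = 376 / 58.4 = 6.438 W/kg

6.438 W/kg


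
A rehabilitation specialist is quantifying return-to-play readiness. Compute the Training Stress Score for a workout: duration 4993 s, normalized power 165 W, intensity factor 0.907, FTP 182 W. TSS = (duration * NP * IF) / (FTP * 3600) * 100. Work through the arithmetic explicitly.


Product = 4993 * 165 * 0.907 = 747227.415
Base = 182 * 3600 = 655200
TSS = 747227.415 / 655200 * 100 = 114.05

114.05 TSS


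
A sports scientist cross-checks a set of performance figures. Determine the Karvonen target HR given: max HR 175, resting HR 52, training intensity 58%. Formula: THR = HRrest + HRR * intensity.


HRR = HRmax - HRrest = 175 - 52 = 123
THR = 52 + 123 * 0.58
= 123.34 bpm

123.34 bpm


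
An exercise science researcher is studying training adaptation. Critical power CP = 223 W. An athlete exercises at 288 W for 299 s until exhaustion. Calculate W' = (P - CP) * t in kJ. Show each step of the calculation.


P - CP = 288 - 223 = 65 W
W' = 65 * 299 = 19435 J
= 19435 / 1000 = 19.435 kJ

19.435 kJ


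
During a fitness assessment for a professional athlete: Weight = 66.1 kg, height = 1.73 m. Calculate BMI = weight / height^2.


height^2 = 1.73^2 = 2.9929
BMI = 66.1 / 2.9929 = 22.09 kg/m^2

22.09 kg/m^2


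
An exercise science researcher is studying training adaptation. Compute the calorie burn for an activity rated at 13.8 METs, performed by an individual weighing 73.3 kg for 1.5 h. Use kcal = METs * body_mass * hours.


Product of METs and mass = 13.8 * 73.3 = 1011.54
Total kcal = 1011.54 * 1.5 = 1517.31 kcal

1517.31 kcal


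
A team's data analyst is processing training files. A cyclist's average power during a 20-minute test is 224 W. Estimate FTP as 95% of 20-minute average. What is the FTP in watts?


FTP = 20-min power * 0.95
= 224 * 0.95
= 212.8 W

212.8 W


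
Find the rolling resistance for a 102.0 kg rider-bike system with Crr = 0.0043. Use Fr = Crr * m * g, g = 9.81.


m * g = 102.0 * 9.81 = 1000.62 N
Fr = 0.0043 * 1000.62 = 4.303 N

4.303 N


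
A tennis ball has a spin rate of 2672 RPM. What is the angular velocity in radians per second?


Convert RPM to rad/s: multiply by 2*pi and divide by 60
omega = 2672 * 2 * pi / 60
= 279.811 rad/s

279.811 rad/s


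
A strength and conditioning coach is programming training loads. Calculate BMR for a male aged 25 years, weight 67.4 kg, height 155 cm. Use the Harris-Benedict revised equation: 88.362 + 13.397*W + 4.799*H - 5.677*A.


Substituting values:
W term = 13.397 * 67.4 = 902.9578
H term = 4.799 * 155 = 743.845
A term = 5.677 * 25 = 141.925
BMR = 1593.24 kcal/day

1593.24 kcal/day


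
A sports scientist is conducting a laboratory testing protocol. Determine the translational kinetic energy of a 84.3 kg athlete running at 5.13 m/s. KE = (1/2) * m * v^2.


KE = 0.5 * m * v^2
= 0.5 * 84.3 * 5.13^2
= 0.5 * 84.3 * 26.3169
= 1109.26 J

1109.26 J


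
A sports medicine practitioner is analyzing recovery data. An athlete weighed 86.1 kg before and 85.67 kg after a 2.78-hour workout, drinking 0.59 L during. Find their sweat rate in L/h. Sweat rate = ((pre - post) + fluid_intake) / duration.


Body mass change = 0.43 kg
Total sweat loss = 0.43 + 0.59 = 1.02 L
Rate = 1.02 / 2.78 = 0.367 L/h

0.367 L/h


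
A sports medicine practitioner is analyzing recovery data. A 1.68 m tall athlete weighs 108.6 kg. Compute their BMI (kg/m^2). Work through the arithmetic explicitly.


height^2 = 2.8224 m^2
BMI = 108.6 / 2.8224 = 38.48 kg/m^2

38.48 kg/m^2


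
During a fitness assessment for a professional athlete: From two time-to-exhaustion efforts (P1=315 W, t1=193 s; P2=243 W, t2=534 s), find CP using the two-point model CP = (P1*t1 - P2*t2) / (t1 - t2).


Work in trial 1 = 60795 J
Work in trial 2 = 129762 J
Delta work = -68967 J
Delta time = -341 s
CP = -68967 / -341 = 202.25 W

202.25 W


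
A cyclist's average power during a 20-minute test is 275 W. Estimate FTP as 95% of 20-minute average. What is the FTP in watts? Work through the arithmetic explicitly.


FTP = 20-min power * 0.95
= 275 * 0.95
= 261.25 W

261.25 W


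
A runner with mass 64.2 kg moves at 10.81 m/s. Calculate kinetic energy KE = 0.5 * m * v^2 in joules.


v^2 = 10.81^2 = 116.8561
KE = 0.5 * 64.2 * 116.8561
= 3751.08 J

3751.08 J


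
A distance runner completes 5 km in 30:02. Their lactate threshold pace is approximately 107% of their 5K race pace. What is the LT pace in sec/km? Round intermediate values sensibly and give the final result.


Convert to seconds: 30 min 2 s = 1802 s
Pace per km = 1802 / 5 = 360.4 s/km
LT pace = 360.4 * 1.07 = 385.63 s/km

385.63 s/km


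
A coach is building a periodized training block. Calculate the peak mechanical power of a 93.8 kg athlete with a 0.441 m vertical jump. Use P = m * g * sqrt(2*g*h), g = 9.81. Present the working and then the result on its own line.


First, sqrt(2gh) = sqrt(2 * 9.81 * 0.441)
= sqrt(8.65242) = 2.9415 m/s
Power = 93.8 * 9.81 * 2.9415 = 2706.7 W

2706.7 W


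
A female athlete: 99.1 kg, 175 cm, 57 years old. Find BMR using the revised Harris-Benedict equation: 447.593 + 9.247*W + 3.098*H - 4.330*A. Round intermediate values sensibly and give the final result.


Intercept = 447.593
Weight contribution = 9.247 * 99.1 = 916.3777
Height contribution = 3.098 * 175 = 542.15
Age contribution = 4.33 * 57 = 246.81
BMR = 447.593 + 916.3777 + 542.15 - 246.81
= 1659.31 kcal/day

1659.31 kcal/day


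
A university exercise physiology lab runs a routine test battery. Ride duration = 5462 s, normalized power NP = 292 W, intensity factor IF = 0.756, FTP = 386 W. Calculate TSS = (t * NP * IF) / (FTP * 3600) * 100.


Numerator = 5462 * 292 * 0.756 = 1205747.424
Denominator = 386 * 3600 = 1389600
TSS = 1205747.424 / 1389600 * 100
= 86.77

86.77 TSS


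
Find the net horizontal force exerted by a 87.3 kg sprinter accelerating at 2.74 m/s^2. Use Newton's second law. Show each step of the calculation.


Newton's second law: F = m * a
F = 87.3 * 2.74 = 239.2 N

239.2 N


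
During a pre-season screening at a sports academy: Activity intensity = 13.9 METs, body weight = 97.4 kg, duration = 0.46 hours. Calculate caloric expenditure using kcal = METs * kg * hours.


kcal = 13.9 * 97.4 * 0.46
= 1353.86 * 0.46
= 622.78 kcal

622.78 kcal


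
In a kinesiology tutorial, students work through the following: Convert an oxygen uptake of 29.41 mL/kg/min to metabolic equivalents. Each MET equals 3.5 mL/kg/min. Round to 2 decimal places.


One MET = 3.5 mL/kg/min
Number of METs = 29.41 / 3.5
= 8.4 METs

8.4 METs


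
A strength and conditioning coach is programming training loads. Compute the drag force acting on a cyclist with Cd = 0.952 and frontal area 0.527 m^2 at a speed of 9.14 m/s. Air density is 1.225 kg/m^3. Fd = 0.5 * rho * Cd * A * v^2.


Step 1: v^2 = 83.5396
Step 2: Fd = 0.5 * 1.225 * 0.952 * 0.527 * 83.5396
= 25.671 N

25.671 N


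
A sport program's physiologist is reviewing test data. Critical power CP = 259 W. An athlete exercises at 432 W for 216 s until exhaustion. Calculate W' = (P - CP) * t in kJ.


P - CP = 432 - 259 = 173 W
W' = 173 * 216 = 37368 J
= 37368 / 1000 = 37.368 kJ

37.368 kJ


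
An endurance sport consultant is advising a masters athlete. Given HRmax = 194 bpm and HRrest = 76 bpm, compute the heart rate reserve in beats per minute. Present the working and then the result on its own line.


Heart rate reserve = maximum HR minus resting HR
HRR = 194 - 76 = 118 bpm

118 bpm


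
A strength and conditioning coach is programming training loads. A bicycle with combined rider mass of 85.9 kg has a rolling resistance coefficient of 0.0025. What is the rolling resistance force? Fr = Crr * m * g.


Fr = 0.0025 * 85.9 * 9.81
= 0.21475 * 9.81
= 2.107 N

2.107 N


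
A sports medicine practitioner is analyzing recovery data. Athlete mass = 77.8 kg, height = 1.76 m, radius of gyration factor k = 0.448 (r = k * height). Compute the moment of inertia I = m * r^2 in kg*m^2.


r = k * height = 0.448 * 1.76 = 0.78848 m
r^2 = 0.78848^2 = 0.621701
I = 77.8 * 0.621701 = 48.368 kg*m^2

48.368 kg*m^2


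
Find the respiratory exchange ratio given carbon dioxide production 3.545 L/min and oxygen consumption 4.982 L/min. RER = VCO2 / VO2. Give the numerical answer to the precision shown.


VCO2 = 3.545 L/min
VO2 = 4.982 L/min
RER = 3.545 / 4.982 = 0.7116

0.7116


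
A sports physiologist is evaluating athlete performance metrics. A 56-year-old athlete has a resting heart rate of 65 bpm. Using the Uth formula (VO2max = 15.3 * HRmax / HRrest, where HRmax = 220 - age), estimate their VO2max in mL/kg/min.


HRmax = 220 - 56 = 164 bpm
Ratio = HRmax / HRrest = 164 / 65 = 2.5231
VO2max = 15.3 * 2.5231 = 38.6 mL/kg/min

38.6 mL/kg/min


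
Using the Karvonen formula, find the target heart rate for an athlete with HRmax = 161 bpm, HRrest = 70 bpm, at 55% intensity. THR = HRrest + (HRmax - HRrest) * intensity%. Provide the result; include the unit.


HRR = 161 - 70 = 91
THR = 70 + 91 * 0.55
= 70 + 50.05
= 120.05 bpm

120.05 bpm


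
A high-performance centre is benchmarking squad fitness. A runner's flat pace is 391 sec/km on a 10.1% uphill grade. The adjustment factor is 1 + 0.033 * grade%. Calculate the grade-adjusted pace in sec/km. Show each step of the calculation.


Factor = 1 + 0.033 * 10.1 = 1.3333
Adjusted pace = 391 * 1.3333
= 521.32 sec/km

521.32 s/km


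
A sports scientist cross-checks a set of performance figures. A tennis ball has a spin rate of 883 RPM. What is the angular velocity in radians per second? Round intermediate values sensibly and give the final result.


Convert RPM to rad/s: multiply by 2*pi and divide by 60
omega = 883 * 2 * pi / 60
= 92.468 rad/s

92.468 rad/s


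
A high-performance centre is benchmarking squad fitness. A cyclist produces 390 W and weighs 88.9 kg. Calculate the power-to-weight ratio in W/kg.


P/W = power / mass
= 390 / 88.9
= 4.387 W/kg

4.387 W/kg


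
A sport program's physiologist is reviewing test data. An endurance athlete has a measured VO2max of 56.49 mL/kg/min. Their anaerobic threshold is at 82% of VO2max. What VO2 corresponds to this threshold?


Anaerobic threshold VO2 = VO2max * 82%
= 56.49 * 0.82
= 46.32 mL/kg/min

46.32 mL/kg/min


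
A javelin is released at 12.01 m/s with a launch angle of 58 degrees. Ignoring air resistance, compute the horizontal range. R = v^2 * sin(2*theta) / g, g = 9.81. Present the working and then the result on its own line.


Launch speed squared = 144.2401
sin(2 * 58 deg) = 0.898794
Range = 144.2401 * 0.898794 / 9.81
= 13.215 m

13.215 m


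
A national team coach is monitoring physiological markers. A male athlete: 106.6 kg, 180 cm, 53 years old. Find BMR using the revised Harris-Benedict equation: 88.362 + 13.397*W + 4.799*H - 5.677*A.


Intercept = 88.362
Weight contribution = 13.397 * 106.6 = 1428.1202
Height contribution = 4.799 * 180 = 863.82
Age contribution = 5.677 * 53 = 300.881
BMR = 88.362 + 1428.1202 + 863.82 - 300.881
= 2079.42 kcal/day

2079.42 kcal/day


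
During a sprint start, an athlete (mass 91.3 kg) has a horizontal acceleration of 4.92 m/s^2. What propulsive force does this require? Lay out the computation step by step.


Propulsive force = mass * acceleration
= 91.3 kg * 4.92 m/s^2
= 449.2 N

449.2 N


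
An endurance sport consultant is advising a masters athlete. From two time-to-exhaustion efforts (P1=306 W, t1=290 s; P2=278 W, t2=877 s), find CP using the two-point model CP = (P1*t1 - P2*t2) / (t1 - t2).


Work in trial 1 = 88740 J
Work in trial 2 = 243806 J
Delta work = -155066 J
Delta time = -587 s
CP = -155066 / -587 = 264.17 W

264.17 W


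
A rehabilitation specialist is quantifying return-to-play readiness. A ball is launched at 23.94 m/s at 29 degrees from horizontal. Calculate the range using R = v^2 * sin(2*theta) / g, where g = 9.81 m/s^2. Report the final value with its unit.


sin(2 * 29) = sin(58) = 0.848048
v^2 = 23.94^2 = 573.1236
R = 573.1236 * 0.848048 / 9.81
= 49.545 m

49.545 m


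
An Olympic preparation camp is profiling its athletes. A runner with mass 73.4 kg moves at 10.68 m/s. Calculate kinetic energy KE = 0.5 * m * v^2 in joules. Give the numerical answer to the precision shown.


v^2 = 10.68^2 = 114.0624
KE = 0.5 * 73.4 * 114.0624
= 4186.09 J

4186.09 J


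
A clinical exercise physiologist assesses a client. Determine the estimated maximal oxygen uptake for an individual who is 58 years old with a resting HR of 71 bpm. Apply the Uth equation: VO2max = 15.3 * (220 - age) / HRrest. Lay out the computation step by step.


HRmax = 220 - 58 = 162
VO2max = 15.3 * (162 / 71)
= 15.3 * 2.2817
= 34.91 mL/kg/min

34.91 mL/kg/min


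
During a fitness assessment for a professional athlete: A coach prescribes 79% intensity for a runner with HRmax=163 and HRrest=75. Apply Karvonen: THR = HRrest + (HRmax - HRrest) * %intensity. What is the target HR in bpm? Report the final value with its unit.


Heart rate reserve = 163 - 75 = 88
Intensity fraction = 79 / 100 = 0.79
THR = 75 + 88 * 0.79 = 144.52 bpm

144.52 bpm


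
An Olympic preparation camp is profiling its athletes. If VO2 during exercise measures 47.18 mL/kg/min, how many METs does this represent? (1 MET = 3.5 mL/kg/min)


METs = VO2 / 3.5 = 47.18 / 3.5 = 13.48

13.48 METs


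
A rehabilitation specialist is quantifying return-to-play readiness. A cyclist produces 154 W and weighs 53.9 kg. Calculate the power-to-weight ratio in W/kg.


P/W = power / mass
= 154 / 53.9
= 2.857 W/kg

2.857 W/kg


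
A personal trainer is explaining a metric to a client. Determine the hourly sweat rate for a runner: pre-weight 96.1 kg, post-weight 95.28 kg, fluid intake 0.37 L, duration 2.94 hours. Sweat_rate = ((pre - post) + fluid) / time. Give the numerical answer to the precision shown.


Mass lost = 96.1 - 95.28 = 0.82 kg
Add fluid consumed: 0.82 + 0.37 = 1.19 L total sweat
Sweat rate = 1.19 / 2.94 = 0.405 L/h

0.405 L/h


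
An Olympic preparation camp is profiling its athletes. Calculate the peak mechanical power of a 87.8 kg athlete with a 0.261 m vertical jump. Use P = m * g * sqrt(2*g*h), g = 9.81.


First, sqrt(2gh) = sqrt(2 * 9.81 * 0.261)
= sqrt(5.12082) = 2.262923 m/s
Power = 87.8 * 9.81 * 2.262923 = 1949.1 W

1949.1 W


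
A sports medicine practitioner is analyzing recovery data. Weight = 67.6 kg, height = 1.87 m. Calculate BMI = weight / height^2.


height^2 = 1.87^2 = 3.4969
BMI = 67.6 / 3.4969 = 19.33 kg/m^2

19.33 kg/m^2


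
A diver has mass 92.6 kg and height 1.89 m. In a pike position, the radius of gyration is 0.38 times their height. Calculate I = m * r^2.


r = 0.38 * 1.89 = 0.7182 m
I = m * r^2 = 92.6 * 0.515811 = 47.764 kg*m^2

47.764 kg*m^2


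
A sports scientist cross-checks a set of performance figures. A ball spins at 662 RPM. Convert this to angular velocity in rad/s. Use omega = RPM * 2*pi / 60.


omega = 662 * 2 * pi / 60
= 662 * 6.28318531 / 60
= 4159.469 / 60
= 69.324 rad/s

69.324 rad/s


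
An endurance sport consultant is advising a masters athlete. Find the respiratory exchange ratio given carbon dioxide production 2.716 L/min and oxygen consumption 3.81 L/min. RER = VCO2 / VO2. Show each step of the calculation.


VCO2 = 2.716 L/min
VO2 = 3.81 L/min
RER = 2.716 / 3.81 = 0.7129

0.7129


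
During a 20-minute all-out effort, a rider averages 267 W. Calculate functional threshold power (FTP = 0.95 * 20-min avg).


FTP = 0.95 * 267
= 253.65 W

253.65 W


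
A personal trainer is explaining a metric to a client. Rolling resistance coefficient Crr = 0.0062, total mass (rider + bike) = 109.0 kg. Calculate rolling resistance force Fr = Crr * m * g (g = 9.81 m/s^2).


Fr = Crr * m * g
= 0.0062 * 109.0 * 9.81
= 6.63 N

6.63 N


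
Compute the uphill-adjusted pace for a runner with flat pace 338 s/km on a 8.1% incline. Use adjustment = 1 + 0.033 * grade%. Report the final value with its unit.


Adjustment factor = 1 + 0.033 * 8.1 = 1.2673
Grade-adjusted pace = 338 * 1.2673 = 428.35 s/km

428.35 s/km


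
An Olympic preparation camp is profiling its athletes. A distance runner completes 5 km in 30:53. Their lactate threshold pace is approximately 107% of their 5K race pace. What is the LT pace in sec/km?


Convert to seconds: 30 min 53 s = 1853 s
Pace per km = 1853 / 5 = 370.6 s/km
LT pace = 370.6 * 1.07 = 396.54 s/km

396.54 s/km


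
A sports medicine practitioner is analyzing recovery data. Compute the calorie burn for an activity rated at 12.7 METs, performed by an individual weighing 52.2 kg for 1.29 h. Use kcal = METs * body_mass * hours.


Product of METs and mass = 12.7 * 52.2 = 662.94
Total kcal = 662.94 * 1.29 = 855.19 kcal

855.19 kcal


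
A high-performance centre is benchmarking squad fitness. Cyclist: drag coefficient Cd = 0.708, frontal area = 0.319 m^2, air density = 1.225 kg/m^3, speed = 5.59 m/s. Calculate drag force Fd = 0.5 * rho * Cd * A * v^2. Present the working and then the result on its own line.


v^2 = 5.59^2 = 31.2481
Fd = 0.5 * 1.225 * 0.708 * 0.319 * 31.2481
= 4.323 N

4.323 N


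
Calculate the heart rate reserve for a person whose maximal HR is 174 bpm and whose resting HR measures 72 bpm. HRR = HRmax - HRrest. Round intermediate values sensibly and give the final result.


HRmax = 174 bpm
HRrest = 72 bpm
HRR = 174 - 72 = 102 bpm

102 bpm


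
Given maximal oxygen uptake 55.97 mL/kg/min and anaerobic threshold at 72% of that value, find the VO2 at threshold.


Percentage as decimal = 0.72
VO2 at AT = 55.97 * 0.72 = 40.3 mL/kg/min

40.3 mL/kg/min


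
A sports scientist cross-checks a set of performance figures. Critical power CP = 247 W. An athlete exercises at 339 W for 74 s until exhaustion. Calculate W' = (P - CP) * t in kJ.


P - CP = 339 - 247 = 92 W
W' = 92 * 74 = 6808 J
= 6808 / 1000 = 6.808 kJ

6.808 kJ


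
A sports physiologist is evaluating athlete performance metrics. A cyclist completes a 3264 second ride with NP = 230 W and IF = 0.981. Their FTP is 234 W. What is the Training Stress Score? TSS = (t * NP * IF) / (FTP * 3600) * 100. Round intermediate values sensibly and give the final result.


t * NP * IF = 3264 * 230 * 0.981 = 736456.32
FTP * 3600 = 842400
TSS = (736456.32 / 842400) * 100 = 87.42

87.42 TSS


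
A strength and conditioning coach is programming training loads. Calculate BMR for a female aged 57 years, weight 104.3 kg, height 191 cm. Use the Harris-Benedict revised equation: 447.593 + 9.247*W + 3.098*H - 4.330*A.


Substituting values:
W term = 9.247 * 104.3 = 964.4621
H term = 3.098 * 191 = 591.718
A term = 4.330 * 57 = 246.81
BMR = 1756.96 kcal/day

1756.96 kcal/day


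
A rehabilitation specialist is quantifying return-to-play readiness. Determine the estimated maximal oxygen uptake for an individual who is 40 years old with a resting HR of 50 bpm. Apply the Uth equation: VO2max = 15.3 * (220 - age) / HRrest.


HRmax = 220 - 40 = 180
VO2max = 15.3 * (180 / 50)
= 15.3 * 3.6
= 55.08 mL/kg/min

55.08 mL/kg/min


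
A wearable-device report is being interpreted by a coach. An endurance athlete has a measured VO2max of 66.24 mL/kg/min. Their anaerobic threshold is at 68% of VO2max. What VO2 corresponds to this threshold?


Anaerobic threshold VO2 = VO2max * 68%
= 66.24 * 0.68
= 45.04 mL/kg/min

45.04 mL/kg/min


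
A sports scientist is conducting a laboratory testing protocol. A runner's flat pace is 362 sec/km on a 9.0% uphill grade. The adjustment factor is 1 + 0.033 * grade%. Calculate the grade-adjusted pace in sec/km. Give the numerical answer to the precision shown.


Factor = 1 + 0.033 * 9.0 = 1.297
Adjusted pace = 362 * 1.297
= 469.51 sec/km

469.51 s/km


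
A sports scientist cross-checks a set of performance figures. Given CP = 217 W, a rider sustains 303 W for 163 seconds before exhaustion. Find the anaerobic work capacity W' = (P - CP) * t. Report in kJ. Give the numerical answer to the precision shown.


Excess power = 303 - 217 = 86 W
Work above CP = 86 * 163 = 14018 J
W' = 14.018 kJ

14.018 kJ


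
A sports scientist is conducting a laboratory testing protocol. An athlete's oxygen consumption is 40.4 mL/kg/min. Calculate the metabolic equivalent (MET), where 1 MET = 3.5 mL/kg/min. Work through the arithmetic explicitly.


MET = VO2 / 3.5
= 40.4 / 3.5
= 11.54 METs

11.54 METs


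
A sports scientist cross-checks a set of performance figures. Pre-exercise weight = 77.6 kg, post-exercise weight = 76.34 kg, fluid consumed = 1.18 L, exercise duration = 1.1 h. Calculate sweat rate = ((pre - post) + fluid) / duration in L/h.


Weight loss = 77.6 - 76.34 = 1.26 kg (approx L)
Total sweat = 1.26 + 1.18 = 2.44 L
Sweat rate = 2.44 / 1.1 = 2.218 L/h

2.218 L/h


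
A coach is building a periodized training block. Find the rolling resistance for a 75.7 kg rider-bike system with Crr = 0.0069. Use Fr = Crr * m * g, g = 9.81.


m * g = 75.7 * 9.81 = 742.617 N
Fr = 0.0069 * 742.617 = 5.124 N

5.124 N


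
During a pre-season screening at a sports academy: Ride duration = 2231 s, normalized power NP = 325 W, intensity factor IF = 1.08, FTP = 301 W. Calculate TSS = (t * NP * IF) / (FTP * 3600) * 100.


Numerator = 2231 * 325 * 1.08 = 783081.0
Denominator = 301 * 3600 = 1083600
TSS = 783081.0 / 1083600 * 100
= 72.27

72.27 TSS


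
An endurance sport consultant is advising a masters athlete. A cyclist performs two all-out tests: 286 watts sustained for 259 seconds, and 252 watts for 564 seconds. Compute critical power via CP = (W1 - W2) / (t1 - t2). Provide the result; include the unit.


W1 = P1 * t1 = 286 * 259 = 74074 J
W2 = P2 * t2 = 252 * 564 = 142128 J
CP = (74074 - 142128) / (259 - 564)
= 223.13 W

223.13 W


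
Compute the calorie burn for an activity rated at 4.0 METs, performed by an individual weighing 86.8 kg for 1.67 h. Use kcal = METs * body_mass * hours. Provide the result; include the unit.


Product of METs and mass = 4.0 * 86.8 = 347.2
Total kcal = 347.2 * 1.67 = 579.82 kcal

579.82 kcal


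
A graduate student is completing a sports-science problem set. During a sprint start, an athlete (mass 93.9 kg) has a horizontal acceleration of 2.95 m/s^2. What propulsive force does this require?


Propulsive force = mass * acceleration
= 93.9 kg * 2.95 m/s^2
= 277.01 N

277.01 N


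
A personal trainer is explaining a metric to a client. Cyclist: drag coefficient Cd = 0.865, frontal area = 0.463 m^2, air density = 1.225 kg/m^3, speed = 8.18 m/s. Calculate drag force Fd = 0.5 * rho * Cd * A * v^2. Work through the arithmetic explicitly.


v^2 = 8.18^2 = 66.9124
Fd = 0.5 * 1.225 * 0.865 * 0.463 * 66.9124
= 16.414 N

16.414 N


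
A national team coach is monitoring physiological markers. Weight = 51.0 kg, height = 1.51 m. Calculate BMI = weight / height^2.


height^2 = 1.51^2 = 2.2801
BMI = 51.0 / 2.2801 = 22.37 kg/m^2

22.37 kg/m^2


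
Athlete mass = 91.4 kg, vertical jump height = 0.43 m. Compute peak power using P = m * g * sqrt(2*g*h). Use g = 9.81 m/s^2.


sqrt(2 * 9.81 * 0.43) = sqrt(8.4366) = 2.904583 m/s
P = 91.4 * 9.81 * 2.904583
= 2604.35 W

2604.35 W


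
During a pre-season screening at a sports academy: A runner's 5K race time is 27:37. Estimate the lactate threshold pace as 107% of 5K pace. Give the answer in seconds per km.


Total race time = 27*60 + 37 = 1657 seconds
5K pace = 1657 / 5 = 331.4 sec/km
LT pace = 331.4 * 1.07 = 354.6 sec/km

354.6 s/km


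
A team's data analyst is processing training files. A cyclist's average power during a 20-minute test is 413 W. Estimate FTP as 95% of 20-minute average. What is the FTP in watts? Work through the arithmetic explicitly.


FTP = 20-min power * 0.95
= 413 * 0.95
= 392.35 W

392.35 W


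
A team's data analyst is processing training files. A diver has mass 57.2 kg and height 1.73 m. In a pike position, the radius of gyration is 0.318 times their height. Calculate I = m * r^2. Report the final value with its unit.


r = 0.318 * 1.73 = 0.55014 m
I = m * r^2 = 57.2 * 0.302654 = 17.312 kg*m^2

17.312 kg*m^2


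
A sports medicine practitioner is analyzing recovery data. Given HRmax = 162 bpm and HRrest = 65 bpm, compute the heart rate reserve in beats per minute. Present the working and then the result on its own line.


Heart rate reserve = maximum HR minus resting HR
HRR = 162 - 65 = 97 bpm

97 bpm


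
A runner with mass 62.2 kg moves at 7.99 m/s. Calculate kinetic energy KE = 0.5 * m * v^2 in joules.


v^2 = 7.99^2 = 63.8401
KE = 0.5 * 62.2 * 63.8401
= 1985.43 J

1985.43 J


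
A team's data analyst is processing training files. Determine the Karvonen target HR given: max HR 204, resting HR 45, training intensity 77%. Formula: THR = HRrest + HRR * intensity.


HRR = HRmax - HRrest = 204 - 45 = 159
THR = 45 + 159 * 0.77
= 167.43 bpm

167.43 bpm


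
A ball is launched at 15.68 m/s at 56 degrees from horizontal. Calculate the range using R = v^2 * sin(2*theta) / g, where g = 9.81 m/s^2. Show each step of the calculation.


sin(2 * 56) = sin(112) = 0.927184
v^2 = 15.68^2 = 245.8624
R = 245.8624 * 0.927184 / 9.81
= 23.237 m

23.237 m


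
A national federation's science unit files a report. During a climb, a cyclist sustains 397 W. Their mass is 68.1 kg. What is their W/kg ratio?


Power-to-weight = 397 W / 68.1 kg
= 5.83 W/kg

5.83 W/kg


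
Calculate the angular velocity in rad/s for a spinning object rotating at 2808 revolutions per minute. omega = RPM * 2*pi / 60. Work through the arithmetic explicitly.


omega = RPM * 2*pi / 60
= 2808 * 6.28318531 / 60
= 294.053 rad/s

294.053 rad/s


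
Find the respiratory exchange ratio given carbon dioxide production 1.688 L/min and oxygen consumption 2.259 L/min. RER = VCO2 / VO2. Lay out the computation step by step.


VCO2 = 1.688 L/min
VO2 = 2.259 L/min
RER = 1.688 / 2.259 = 0.7472

0.7472


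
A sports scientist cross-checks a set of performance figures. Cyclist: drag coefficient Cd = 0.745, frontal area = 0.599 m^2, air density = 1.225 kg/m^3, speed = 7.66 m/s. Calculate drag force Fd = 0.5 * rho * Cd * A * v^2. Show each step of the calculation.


v^2 = 7.66^2 = 58.6756
Fd = 0.5 * 1.225 * 0.745 * 0.599 * 58.6756
= 16.038 N

16.038 N


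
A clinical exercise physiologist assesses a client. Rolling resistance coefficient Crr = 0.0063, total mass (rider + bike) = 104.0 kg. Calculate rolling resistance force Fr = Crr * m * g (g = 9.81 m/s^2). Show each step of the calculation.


Fr = Crr * m * g
= 0.0063 * 104.0 * 9.81
= 6.428 N

6.428 N


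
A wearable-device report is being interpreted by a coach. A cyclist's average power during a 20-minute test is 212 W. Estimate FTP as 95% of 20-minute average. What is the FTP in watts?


FTP = 20-min power * 0.95
= 212 * 0.95
= 201.4 W

201.4 W


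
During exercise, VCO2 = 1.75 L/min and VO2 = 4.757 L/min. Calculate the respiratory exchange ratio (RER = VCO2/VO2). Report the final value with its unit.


RER = VCO2 / VO2
= 1.75 / 4.757
= 0.3679

0.3679


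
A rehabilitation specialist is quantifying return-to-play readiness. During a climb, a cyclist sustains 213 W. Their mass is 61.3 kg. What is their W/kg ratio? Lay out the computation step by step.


Power-to-weight = 213 W / 61.3 kg
= 3.475 W/kg

3.475 W/kg
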